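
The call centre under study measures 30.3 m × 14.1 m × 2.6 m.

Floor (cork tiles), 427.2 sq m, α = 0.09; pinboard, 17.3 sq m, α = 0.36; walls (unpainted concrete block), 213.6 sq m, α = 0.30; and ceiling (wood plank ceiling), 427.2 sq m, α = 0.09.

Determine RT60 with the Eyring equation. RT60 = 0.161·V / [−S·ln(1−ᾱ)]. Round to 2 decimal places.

1.13 sec

Total surface area S = 427.2 + 17.3 + 213.6 + 427.2 = 1085.3 sq m.
Absorption A = 427.2·0.09 + 17.3·0.36 + 213.6·0.30 + 427.2·0.09 = 147.204 sabins.
ᾱ = 147.204 / 1085.3 = 0.1356.
−S·ln(1−ᾱ) = −1085.3 × ln(1 − 0.1356) = 158.150.
V = 30.3 × 14.1 × 2.6 = 1110.798 m³.
T = 0.161·V/[−S·ln(1−ᾱ)] = 0.161·1110.798/158.150 = 1.13 s.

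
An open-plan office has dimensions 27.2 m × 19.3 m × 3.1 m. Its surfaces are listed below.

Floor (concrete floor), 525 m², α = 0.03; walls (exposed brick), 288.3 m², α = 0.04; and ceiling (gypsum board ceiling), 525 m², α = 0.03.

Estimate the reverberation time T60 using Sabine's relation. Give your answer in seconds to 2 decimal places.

6.09 s

A = Σ Sᵢαᵢ = 525×0.03 + 288.3×0.04 + 525×0.03 = 43.032 sabins.
Room volume: 1627.376 m³.
Sabine: RT60 = 0.161 × 1627.376 / 43.032 = 6.09 s.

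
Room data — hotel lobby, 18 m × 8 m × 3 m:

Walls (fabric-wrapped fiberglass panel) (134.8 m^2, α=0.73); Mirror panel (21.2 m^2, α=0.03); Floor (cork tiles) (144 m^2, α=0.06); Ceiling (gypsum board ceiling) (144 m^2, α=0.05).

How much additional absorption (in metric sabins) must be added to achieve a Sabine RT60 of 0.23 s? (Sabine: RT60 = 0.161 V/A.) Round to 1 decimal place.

Total absorption A₁ = 134.8·0.73 + 21.2·0.03 + 144·0.06 + 144·0.05
  = 98.404 + 0.636 + 8.640 + 7.200 = 114.880 m^2 sabins.
V = 432 m³. Required absorption A₂ = 0.161 × 432 / 0.23 = 302.400 sabins.
Shortfall: 302.400 − 114.880 = 187.5 sabins.

187.5 sabins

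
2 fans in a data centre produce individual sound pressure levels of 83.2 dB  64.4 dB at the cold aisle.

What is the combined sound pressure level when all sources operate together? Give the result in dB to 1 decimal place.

83.3 dB

Sum in the linear (power) domain: Σ 10^(Lᵢ/10) = 10^(83.2/10) + 10^(64.4/10) = 2.117e+08.
Combined level = 10 log₁₀(2.117e+08) = 83.3 dB.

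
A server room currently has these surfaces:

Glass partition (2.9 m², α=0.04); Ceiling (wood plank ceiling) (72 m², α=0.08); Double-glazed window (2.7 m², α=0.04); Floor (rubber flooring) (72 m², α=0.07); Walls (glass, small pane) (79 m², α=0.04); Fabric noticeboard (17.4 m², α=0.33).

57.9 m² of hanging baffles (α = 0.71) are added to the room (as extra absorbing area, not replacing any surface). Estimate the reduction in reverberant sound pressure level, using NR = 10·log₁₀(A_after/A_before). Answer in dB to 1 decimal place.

Equivalent absorption area: A_before = 2.9×0.04 + 72×0.08 + 2.7×0.04 + 72×0.07 + 79×0.04 + 17.4×0.33 = 19.926 m².
Treatment contributes 57.9·0.71 = 41.109 sabins.
New total A_after = 61.035 sabins.
Reduction = 10 log₁₀(A_after/A_before) = 10 log₁₀(3.0631) = 4.9 dB.

4.9 dB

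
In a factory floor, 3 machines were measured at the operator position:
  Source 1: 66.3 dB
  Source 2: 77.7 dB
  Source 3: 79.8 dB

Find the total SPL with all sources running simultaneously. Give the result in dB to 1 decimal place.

Sum in the linear (power) domain: Σ 10^(Lᵢ/10) = 10^(66.3/10) + 10^(77.7/10) + 10^(79.8/10) = 1.586e+08.
Combined level = 10 log₁₀(1.586e+08) = 82.0 dB.

82.0 dB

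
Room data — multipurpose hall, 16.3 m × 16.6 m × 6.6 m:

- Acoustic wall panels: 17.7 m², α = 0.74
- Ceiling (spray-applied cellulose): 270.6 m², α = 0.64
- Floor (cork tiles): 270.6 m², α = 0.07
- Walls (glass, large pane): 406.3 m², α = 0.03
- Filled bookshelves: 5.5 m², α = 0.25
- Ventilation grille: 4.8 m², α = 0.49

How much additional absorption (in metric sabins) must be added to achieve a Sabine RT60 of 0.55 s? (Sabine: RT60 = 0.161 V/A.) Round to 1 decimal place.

301.6 sabins

Total absorption A₁ = 17.7*0.74 + 270.6*0.64 + 270.6*0.07 + 406.3*0.03 + 5.5*0.25 + 4.8*0.49
  = 13.098 + 173.184 + 18.942 + 12.189 + 1.375 + 2.352 = 221.140 m² sabins.
V = 1785.828 m³. Required absorption A₂ = 0.161 × 1785.828 / 0.55 = 522.761 sabins.
Shortfall: 522.761 − 221.140 = 301.6 sabins.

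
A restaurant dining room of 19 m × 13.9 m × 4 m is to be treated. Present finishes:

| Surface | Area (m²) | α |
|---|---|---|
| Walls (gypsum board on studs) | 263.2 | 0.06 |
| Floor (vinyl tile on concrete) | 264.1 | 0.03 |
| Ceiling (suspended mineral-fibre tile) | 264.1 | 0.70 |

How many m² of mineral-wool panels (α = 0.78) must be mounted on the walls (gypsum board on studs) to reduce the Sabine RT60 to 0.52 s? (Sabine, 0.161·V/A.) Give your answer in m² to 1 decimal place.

164.6

Equivalent absorption area: A₁ = 263.2*0.06 + 264.1*0.03 + 264.1*0.70 = 208.585 m².
Required A₂ = 0.161·1056.4/0.52 = 327.078 sabins.
Absorption to add: 327.078 − 208.585 = 118.493 sabins.
Each m² of panel replacing the walls (gypsum board on studs) adds (0.78 − 0.06) = 0.72 sabins.
Panel area = 118.493 / 0.72 = 164.6 m².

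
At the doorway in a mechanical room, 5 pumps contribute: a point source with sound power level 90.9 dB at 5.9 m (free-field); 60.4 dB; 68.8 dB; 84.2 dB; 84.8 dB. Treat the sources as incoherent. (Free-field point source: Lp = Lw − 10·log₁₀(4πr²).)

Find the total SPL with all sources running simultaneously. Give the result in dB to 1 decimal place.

Source at 5.9 m: Lp = 90.9 − 10·log₁₀(4π·5.9²) = 90.9 − 10·log₁₀(437.435) = 64.5 dB.
Sum in the linear (power) domain: Σ 10^(Lᵢ/10) = 10^(64.5/10) + 10^(60.4/10) + 10^(68.8/10) + 10^(84.2/10) + 10^(84.8/10) = 5.765e+08.
Combined level = 10 log₁₀(5.765e+08) = 87.6 dB.

87.6 dB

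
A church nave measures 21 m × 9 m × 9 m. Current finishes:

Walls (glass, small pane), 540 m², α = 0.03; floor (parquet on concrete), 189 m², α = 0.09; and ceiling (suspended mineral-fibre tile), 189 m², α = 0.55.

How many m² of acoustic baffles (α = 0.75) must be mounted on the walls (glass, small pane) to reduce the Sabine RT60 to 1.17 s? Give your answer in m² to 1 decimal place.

Total absorption A₁ = 540×0.03 + 189×0.09 + 189×0.55
  = 16.200 + 17.010 + 103.950 = 137.160 m² sabins.
Required A₂ = 0.161·1701/1.17 = 234.069 sabins.
Absorption to add: 234.069 − 137.160 = 96.909 sabins.
Net gain per m²: Δα = 0.75 − 0.03 = 0.72.
Panel area = 96.909 / 0.72 = 134.6 m².

134.6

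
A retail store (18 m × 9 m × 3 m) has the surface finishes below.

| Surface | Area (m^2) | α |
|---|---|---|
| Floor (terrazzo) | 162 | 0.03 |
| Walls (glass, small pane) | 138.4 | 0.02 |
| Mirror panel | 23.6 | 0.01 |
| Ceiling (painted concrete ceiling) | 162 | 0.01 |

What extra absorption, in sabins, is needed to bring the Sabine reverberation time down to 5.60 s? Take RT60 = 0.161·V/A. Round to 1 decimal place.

A₁ = Σ Sᵢαᵢ = 162·0.03 + 138.4·0.02 + 23.6·0.01 + 162·0.01 = 9.484 sabins.
Target A₂ = 0.161·486/5.60 = 13.973 sabins (V = 486 m³).
Additional absorption ΔA = 13.973 − 9.484 = 4.5 sabins.

4.5 sabins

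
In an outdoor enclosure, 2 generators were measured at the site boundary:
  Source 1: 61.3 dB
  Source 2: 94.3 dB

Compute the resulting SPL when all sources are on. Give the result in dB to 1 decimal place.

Σ 10^(Lᵢ/10) = 2.693e+09.
L_total = 10·log₁₀(2.693e+09) = 94.3 dB.

94.3 dB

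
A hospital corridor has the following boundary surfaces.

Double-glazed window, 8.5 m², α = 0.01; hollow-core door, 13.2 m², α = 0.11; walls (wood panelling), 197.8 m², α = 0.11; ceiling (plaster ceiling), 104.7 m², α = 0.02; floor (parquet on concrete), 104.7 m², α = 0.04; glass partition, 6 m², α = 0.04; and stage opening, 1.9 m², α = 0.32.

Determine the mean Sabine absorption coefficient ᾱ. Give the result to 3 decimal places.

0.070

S = Σ Sᵢ = 8.5 + 13.2 + 197.8 + 104.7 + 104.7 + 6 + 1.9 = 436.8 m².
A = 8.5·0.01 + 13.2·0.11 + 197.8·0.11 + 104.7·0.02 + 104.7·0.04 + 6·0.04 + 1.9·0.32 = 30.425 sabins.
ᾱ = 30.425 / 436.8 = 0.070.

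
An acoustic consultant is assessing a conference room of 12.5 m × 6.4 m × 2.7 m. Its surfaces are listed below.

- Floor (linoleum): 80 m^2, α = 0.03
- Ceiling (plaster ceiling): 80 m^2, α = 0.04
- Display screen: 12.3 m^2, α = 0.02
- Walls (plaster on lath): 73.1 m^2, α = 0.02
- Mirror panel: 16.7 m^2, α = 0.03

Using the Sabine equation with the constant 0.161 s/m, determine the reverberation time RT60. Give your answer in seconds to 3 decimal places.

Total absorption A = 80×0.03 + 80×0.04 + 12.3×0.02 + 73.1×0.02 + 16.7×0.03
  = 2.400 + 3.200 + 0.246 + 1.462 + 0.501 = 7.809 m^2 sabins.
Volume V = 12.5 × 6.4 × 2.7 = 216 m³.
RT60 = 0.161 · V / A = 0.161 × 216 / 7.809 = 4.453 s.

4.453 sec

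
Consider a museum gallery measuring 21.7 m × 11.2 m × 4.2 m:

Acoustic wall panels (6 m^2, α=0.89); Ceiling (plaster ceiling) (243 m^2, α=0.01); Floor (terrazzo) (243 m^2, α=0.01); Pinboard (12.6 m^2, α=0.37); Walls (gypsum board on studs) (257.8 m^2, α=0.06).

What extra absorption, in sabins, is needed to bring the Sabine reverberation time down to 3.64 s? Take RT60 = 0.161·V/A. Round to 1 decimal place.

Equivalent absorption area: A₁ = 6·0.89 + 243·0.01 + 243·0.01 + 12.6·0.37 + 257.8·0.06 = 30.330 m^2.
V = 1020.768 m³. Required absorption A₂ = 0.161 × 1020.768 / 3.64 = 45.149 sabins.
ΔA = A₂ − A₁ = 45.149 − 30.330 = 14.8 sabins.

14.8 sabins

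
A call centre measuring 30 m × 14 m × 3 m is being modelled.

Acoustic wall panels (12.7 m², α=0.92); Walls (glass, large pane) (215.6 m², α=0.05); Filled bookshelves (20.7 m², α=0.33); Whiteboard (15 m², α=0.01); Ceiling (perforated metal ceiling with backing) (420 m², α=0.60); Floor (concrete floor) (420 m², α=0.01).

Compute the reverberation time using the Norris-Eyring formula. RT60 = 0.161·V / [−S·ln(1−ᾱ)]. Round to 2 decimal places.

S = Σ Sᵢ = 1104.0 m².
Σ(Sᵢαᵢ) = 12.7·0.92 + 215.6·0.05 + 20.7·0.33 + 15·0.01 + 420·0.60 + 420·0.01 = 285.645.
ᾱ = 285.645 / 1104.0 = 0.2587.
Eyring denominator: −S ln(1−ᾱ) = 330.482.
V = 30 × 14 × 3 = 1260 m³.
T = 0.161·V/[−S·ln(1−ᾱ)] = 0.161·1260/330.482 = 0.61 s.

0.61 s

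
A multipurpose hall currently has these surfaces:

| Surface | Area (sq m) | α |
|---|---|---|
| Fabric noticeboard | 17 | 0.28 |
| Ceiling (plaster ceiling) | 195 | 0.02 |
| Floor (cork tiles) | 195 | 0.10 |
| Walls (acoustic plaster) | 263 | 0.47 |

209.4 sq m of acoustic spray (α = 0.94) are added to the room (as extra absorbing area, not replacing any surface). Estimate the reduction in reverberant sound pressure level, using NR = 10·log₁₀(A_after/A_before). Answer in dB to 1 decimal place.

Summing Sᵢαᵢ: 4.760 + 3.900 + 19.500 + 123.610 → A_before = 151.770 sabins.
Treatment contributes 209.4·0.94 = 196.836 sabins.
A_after = 151.770 + 196.836 = 348.606 sabins.
NR = 10·log₁₀(348.606/151.770) = 3.6 dB.

3.6 dB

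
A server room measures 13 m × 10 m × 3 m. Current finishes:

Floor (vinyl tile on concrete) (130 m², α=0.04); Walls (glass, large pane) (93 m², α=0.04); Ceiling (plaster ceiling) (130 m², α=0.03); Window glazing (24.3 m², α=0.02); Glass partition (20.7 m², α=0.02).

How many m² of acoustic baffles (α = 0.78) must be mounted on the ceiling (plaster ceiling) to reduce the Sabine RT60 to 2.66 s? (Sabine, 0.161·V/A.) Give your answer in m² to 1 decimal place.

13.2

Summing Sᵢαᵢ: 5.200 + 3.720 + 3.900 + 0.486 + 0.414 → A₁ = 13.720 sabins.
Required A₂ = 0.161·390/2.66 = 23.605 sabins.
Absorption to add: 23.605 − 13.720 = 9.885 sabins.
Net gain per m²: Δα = 0.78 − 0.03 = 0.75.
Panel area = 9.885 / 0.75 = 13.2 m².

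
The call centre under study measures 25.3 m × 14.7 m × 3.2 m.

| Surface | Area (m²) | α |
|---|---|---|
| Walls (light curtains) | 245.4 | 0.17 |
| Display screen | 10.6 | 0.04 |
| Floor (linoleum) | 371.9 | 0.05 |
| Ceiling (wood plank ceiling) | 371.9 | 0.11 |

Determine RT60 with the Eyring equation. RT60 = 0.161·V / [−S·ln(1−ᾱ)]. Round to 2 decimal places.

1.79 sec

Total surface area S = 245.4 + 10.6 + 371.9 + 371.9 = 999.8 m².
Absorption A = 245.4·0.17 + 10.6·0.04 + 371.9·0.05 + 371.9·0.11 = 101.646 sabins.
ᾱ = 101.646 / 999.8 = 0.1017.
−S·ln(1−ᾱ) = −999.8 × ln(1 − 0.1017) = 107.230.
V = 25.3 × 14.7 × 3.2 = 1190.112 m³.
T = 0.161·V/[−S·ln(1−ᾱ)] = 0.161·1190.112/107.230 = 1.79 s.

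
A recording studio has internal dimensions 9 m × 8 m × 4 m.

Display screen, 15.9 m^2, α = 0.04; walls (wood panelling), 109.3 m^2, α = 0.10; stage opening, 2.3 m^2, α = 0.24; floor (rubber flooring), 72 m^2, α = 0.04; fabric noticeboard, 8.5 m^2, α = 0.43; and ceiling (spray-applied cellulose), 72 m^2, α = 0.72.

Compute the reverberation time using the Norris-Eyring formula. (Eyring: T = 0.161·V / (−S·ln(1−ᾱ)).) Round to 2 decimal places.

0.57 seconds

Total surface area S = 15.9 + 109.3 + 2.3 + 72 + 8.5 + 72 = 280.0 m^2.
Σ(Sᵢαᵢ) = 15.9×0.04 + 109.3×0.10 + 2.3×0.24 + 72×0.04 + 8.5×0.43 + 72×0.72 = 70.493.
ᾱ = 70.493 / 280.0 = 0.2518.
−S·ln(1−ᾱ) = −280.0 × ln(1 − 0.2518) = 81.224.
V = 9 × 8 × 4 = 288 m³.
T = 0.161·V/[−S·ln(1−ᾱ)] = 0.161·288/81.224 = 0.57 s.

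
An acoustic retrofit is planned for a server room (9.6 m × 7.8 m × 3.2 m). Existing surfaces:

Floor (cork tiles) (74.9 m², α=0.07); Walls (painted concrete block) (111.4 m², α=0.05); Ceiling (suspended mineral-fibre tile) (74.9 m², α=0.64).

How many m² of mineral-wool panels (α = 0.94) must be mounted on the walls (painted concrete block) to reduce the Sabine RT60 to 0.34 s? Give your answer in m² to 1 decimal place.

61.5

Summing Sᵢαᵢ: 5.243 + 5.570 + 47.936 → A₁ = 58.749 sabins.
V = 239.616 m³. Target absorption A₂ = 0.161 × 239.616 / 0.34 = 113.465 sabins.
ΔA needed = 113.465 − 58.749 = 54.716 sabins.
Net gain per m²: Δα = 0.94 − 0.05 = 0.89.
Panel area = 54.716 / 0.89 = 61.5 m².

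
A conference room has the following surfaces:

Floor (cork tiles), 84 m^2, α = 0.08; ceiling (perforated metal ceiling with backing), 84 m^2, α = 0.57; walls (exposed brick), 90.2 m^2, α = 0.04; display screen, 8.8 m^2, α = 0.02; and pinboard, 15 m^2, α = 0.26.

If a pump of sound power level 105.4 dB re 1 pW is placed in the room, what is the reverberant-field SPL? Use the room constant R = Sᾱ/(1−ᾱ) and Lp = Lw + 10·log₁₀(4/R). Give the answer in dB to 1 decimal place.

92.4 dB

Σ(Sᵢαᵢ) = 84×0.08 + 84×0.57 + 90.2×0.04 + 8.8×0.02 + 15×0.26 = 62.284; total area S = 282.0 m^2.
ᾱ = 0.2209, so room constant R = A/(1−ᾱ) = 79.944 m^2.
Lp = 105.4 + 10·log₁₀(4/79.944) = 105.4 + (-13.01) = 92.4 dB.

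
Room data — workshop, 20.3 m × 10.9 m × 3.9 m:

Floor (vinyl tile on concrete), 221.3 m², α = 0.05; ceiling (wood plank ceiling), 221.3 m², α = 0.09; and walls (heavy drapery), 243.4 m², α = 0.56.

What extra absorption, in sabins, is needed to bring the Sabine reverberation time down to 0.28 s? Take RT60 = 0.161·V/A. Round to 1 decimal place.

328.9 sabins

Total absorption A₁ = 221.3*0.05 + 221.3*0.09 + 243.4*0.56
  = 11.065 + 19.917 + 136.304 = 167.286 m² sabins.
Target A₂ = 0.161·862.953/0.28 = 496.198 sabins (V = 862.953 m³).
Additional absorption ΔA = 496.198 − 167.286 = 328.9 sabins.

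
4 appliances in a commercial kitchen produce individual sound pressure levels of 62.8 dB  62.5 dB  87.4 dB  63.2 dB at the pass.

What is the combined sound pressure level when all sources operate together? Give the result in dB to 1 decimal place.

87.4 dB

Converting to relative power and adding: 10^(62.8/10) + 10^(62.5/10) + 10^(87.4/10) + 10^(63.2/10) = 5.553e+08.
Combined level = 10 log₁₀(5.553e+08) = 87.4 dB.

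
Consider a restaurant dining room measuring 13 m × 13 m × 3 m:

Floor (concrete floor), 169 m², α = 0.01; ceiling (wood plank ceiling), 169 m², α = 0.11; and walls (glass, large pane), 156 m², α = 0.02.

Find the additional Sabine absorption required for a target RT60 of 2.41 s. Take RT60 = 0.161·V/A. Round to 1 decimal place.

10.5 sabins

Equivalent absorption area: A₁ = 169×0.01 + 169×0.11 + 156×0.02 = 23.400 m².
V = 507 m³. Required absorption A₂ = 0.161 × 507 / 2.41 = 33.870 sabins.
ΔA = A₂ − A₁ = 33.870 − 23.400 = 10.5 sabins.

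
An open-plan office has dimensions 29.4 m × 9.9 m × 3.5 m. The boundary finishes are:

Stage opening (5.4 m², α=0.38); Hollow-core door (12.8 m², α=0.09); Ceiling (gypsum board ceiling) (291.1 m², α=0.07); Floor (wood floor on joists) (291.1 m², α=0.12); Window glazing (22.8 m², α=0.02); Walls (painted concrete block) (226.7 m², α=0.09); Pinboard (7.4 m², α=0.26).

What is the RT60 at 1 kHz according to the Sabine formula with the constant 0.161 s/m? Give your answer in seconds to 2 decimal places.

Summing Sᵢαᵢ: 2.052 + 1.152 + 20.377 + 34.932 + 0.456 + 20.403 + 1.924 → A = 81.296 sabins.
V = 29.4·9.9·3.5 = 1018.71 m³.
T = 0.161 V/A = 0.161·1018.71/81.296 = 2.02 s.

2.02 s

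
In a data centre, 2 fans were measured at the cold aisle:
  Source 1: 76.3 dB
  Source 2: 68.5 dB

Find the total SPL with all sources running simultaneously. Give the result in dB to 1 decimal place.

77.0 dB

Converting to relative power and adding: 10^(76.3/10) + 10^(68.5/10) = 4.974e+07.
Back to dB: 10·log₁₀ Σ = 77.0 dB.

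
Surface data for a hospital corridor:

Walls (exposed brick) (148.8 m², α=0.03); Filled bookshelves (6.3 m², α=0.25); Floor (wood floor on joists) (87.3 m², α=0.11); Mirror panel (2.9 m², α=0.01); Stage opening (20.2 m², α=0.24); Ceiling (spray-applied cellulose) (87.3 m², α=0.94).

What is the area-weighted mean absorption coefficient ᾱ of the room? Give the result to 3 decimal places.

0.291

S = Σ Sᵢ = 148.8 + 6.3 + 87.3 + 2.9 + 20.2 + 87.3 = 352.8 m².
Weighted sum Σ Sα = 102.581.
ᾱ = A/S = 0.291.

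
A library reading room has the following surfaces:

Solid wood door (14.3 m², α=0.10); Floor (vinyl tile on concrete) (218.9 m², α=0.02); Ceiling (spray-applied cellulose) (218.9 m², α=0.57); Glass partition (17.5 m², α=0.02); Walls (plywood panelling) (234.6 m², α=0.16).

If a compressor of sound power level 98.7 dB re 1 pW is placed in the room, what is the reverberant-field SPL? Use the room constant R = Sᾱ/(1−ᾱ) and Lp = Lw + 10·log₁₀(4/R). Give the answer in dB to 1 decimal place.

81.3 dB

Σ(Sᵢαᵢ) = 14.3×0.10 + 218.9×0.02 + 218.9×0.57 + 17.5×0.02 + 234.6×0.16 = 168.467; total area S = 704.2 m².
ᾱ = 168.467/704.2 = 0.2392; R = Sᾱ/(1−ᾱ) = 168.467/(1−0.2392) = 221.434 m².
Lp = Lw + 10 log₁₀(4/R) = 98.7 -17.43 = 81.3 dB.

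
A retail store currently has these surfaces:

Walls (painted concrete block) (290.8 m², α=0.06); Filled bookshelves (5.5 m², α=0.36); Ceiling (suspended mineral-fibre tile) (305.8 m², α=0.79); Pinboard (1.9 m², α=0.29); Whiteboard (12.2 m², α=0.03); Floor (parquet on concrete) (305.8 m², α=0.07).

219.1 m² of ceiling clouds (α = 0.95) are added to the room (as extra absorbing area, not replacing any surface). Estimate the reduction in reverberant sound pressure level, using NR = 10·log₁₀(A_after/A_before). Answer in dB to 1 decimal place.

Equivalent absorption area: A_before = 290.8·0.06 + 5.5·0.36 + 305.8·0.79 + 1.9·0.29 + 12.2·0.03 + 305.8·0.07 = 283.333 m².
Added absorption = 219.1 × 0.95 = 208.145 sabins.
A_after = 283.333 + 208.145 = 491.478 sabins.
Reduction = 10 log₁₀(A_after/A_before) = 10 log₁₀(1.7346) = 2.4 dB.

2.4 dB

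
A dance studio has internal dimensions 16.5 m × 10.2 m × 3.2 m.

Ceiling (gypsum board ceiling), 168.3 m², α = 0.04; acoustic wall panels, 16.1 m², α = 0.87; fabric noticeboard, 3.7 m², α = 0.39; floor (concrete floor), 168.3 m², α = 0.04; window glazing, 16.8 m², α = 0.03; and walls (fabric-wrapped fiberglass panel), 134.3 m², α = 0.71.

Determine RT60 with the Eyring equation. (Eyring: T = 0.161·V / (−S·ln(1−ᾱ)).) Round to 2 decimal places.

Total surface area S = 168.3 + 16.1 + 3.7 + 168.3 + 16.8 + 134.3 = 507.5 m².
Σ(Sᵢαᵢ) = 168.3×0.04 + 16.1×0.87 + 3.7×0.39 + 168.3×0.04 + 16.8×0.03 + 134.3×0.71 = 124.771.
Mean coefficient ᾱ = A/S = 0.2459.
Eyring denominator: −S ln(1−ᾱ) = 143.232.
V = 16.5 × 10.2 × 3.2 = 538.56 m³.
T = 0.161·V/[−S·ln(1−ᾱ)] = 0.161·538.56/143.232 = 0.61 s.

0.61 seconds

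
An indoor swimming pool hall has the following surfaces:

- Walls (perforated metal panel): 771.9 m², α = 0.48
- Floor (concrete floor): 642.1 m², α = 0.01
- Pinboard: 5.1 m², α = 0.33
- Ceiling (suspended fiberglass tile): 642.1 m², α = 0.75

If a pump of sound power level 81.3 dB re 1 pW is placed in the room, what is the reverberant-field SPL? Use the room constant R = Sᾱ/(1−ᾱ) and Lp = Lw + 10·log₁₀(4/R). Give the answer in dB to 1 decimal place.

55.6 dB

A = 860.191 sabins; S = 2061.2 m².
ᾱ = 0.4173, so room constant R = A/(1−ᾱ) = 1476.216 m².
Lp = Lw + 10 log₁₀(4/R) = 81.3 -25.67 = 55.6 dB.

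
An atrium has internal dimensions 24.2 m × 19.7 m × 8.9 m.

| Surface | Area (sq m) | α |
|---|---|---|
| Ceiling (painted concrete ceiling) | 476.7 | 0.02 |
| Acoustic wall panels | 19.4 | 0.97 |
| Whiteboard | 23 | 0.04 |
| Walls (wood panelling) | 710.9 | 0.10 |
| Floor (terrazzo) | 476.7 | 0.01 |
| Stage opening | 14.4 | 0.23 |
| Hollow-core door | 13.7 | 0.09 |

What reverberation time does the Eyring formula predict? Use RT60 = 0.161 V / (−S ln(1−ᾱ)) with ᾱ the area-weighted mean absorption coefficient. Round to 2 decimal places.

6.03 seconds

Total surface area S = 476.7 + 19.4 + 23 + 710.9 + 476.7 + 14.4 + 13.7 = 1734.8 sq m.
Σ(Sᵢαᵢ) = 476.7×0.02 + 19.4×0.97 + 23×0.04 + 710.9×0.10 + 476.7×0.01 + 14.4×0.23 + 13.7×0.09 = 109.674.
Mean coefficient ᾱ = A/S = 0.0632.
Eyring denominator: −S ln(1−ᾱ) = 113.257.
V = 24.2 × 19.7 × 8.9 = 4242.986 m³.
RT60 = 0.161 × 4242.986 / 113.257 = 6.03 s.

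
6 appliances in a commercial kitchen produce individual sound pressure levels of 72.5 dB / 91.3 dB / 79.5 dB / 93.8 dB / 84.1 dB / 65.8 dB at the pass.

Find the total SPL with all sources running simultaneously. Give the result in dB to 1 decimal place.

Converting to relative power and adding: 10^(72.5/10) + 10^(91.3/10) + 10^(79.5/10) + 10^(93.8/10) + 10^(84.1/10) + 10^(65.8/10) = 4.116e+09.
Combined level = 10 log₁₀(4.116e+09) = 96.1 dB.

96.1 dB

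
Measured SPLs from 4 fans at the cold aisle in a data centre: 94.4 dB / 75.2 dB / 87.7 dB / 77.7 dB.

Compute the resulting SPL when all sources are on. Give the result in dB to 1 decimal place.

95.4 dB

Sum in the linear (power) domain: Σ 10^(Lᵢ/10) = 10^(94.4/10) + 10^(75.2/10) + 10^(87.7/10) + 10^(77.7/10) = 3.435e+09.
Combined level = 10 log₁₀(3.435e+09) = 95.4 dB.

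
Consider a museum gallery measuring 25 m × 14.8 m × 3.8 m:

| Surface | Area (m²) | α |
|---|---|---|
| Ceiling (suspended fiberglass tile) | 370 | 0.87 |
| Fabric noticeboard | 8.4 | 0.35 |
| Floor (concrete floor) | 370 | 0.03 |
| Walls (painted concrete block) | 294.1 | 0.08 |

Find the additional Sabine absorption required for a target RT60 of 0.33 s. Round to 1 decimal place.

326.5 sabins

Total absorption A₁ = 370*0.87 + 8.4*0.35 + 370*0.03 + 294.1*0.08
  = 321.900 + 2.940 + 11.100 + 23.528 = 359.468 m² sabins.
V = 1406 m³. Required absorption A₂ = 0.161 × 1406 / 0.33 = 685.958 sabins.
ΔA = A₂ − A₁ = 685.958 − 359.468 = 326.5 sabins.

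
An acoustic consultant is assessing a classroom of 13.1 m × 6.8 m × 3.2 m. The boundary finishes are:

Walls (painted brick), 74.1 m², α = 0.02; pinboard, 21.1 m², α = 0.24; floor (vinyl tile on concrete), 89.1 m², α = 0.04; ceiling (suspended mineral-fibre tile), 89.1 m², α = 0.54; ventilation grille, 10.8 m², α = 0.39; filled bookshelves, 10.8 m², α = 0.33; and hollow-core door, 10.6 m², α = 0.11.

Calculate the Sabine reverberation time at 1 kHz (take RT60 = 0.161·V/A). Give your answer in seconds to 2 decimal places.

Total absorption A = 74.1·0.02 + 21.1·0.24 + 89.1·0.04 + 89.1·0.54 + 10.8·0.39 + 10.8·0.33 + 10.6·0.11
  = 1.482 + 5.064 + 3.564 + 48.114 + 4.212 + 3.564 + 1.166 = 67.166 m² sabins.
Volume V = 13.1 × 6.8 × 3.2 = 285.056 m³.
Sabine: RT60 = 0.161 × 285.056 / 67.166 = 0.68 s.

0.68 seconds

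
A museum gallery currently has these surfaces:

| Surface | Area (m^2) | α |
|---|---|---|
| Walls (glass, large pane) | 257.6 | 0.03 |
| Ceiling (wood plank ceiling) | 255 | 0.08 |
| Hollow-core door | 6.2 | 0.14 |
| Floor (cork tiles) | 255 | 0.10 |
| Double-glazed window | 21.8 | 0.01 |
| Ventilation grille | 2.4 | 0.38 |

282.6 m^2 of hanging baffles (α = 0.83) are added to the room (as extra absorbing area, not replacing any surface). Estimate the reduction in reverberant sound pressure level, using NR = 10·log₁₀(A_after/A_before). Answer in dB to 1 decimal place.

Total absorption A_before = 257.6*0.03 + 255*0.08 + 6.2*0.14 + 255*0.10 + 21.8*0.01 + 2.4*0.38
  = 7.728 + 20.400 + 0.868 + 25.500 + 0.218 + 0.912 = 55.626 m^2 sabins.
Treatment contributes 282.6·0.83 = 234.558 sabins.
A_after = 55.626 + 234.558 = 290.184 sabins.
Reduction = 10 log₁₀(A_after/A_before) = 10 log₁₀(5.2167) = 7.2 dB.

7.2 dB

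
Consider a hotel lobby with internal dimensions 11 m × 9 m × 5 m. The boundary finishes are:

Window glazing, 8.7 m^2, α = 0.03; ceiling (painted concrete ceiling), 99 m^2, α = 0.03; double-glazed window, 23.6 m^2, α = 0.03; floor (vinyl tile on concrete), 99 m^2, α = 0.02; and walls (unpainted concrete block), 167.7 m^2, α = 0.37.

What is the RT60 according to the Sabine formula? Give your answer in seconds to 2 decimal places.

1.17 seconds

Summing Sᵢαᵢ: 0.261 + 2.970 + 0.708 + 1.980 + 62.049 → A = 67.968 sabins.
Room volume: 495 m³.
T = 0.161 V/A = 0.161·495/67.968 = 1.17 s.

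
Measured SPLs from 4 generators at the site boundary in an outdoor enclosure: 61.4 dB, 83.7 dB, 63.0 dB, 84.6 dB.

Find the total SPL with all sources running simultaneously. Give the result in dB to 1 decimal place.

Sum in the linear (power) domain: Σ 10^(Lᵢ/10) = 10^(61.4/10) + 10^(83.7/10) + 10^(63.0/10) + 10^(84.6/10) = 5.262e+08.
Combined level = 10 log₁₀(5.262e+08) = 87.2 dB.

87.2 dB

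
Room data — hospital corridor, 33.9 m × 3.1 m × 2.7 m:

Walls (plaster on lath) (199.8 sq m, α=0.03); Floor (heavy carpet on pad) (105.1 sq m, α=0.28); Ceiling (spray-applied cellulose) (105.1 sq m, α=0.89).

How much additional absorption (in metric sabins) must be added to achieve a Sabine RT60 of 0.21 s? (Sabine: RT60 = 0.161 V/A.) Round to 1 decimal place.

88.6 sabins

Total absorption A₁ = 199.8×0.03 + 105.1×0.28 + 105.1×0.89
  = 5.994 + 29.428 + 93.539 = 128.961 sq m sabins.
For T = 0.21 s, need A₂ = 0.161·V/T = 0.161·283.743/0.21 = 217.536 sabins.
Shortfall: 217.536 − 128.961 = 88.6 sabins.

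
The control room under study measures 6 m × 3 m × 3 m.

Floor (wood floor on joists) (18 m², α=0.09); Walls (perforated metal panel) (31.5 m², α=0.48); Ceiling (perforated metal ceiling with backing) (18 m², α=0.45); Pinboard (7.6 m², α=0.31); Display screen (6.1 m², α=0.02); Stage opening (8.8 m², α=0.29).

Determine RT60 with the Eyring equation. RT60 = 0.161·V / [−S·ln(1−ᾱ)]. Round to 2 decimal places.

0.24 sec

S = Σ Sᵢ = 90.0 m².
Absorption A = 18×0.09 + 31.5×0.48 + 18×0.45 + 7.6×0.31 + 6.1×0.02 + 8.8×0.29 = 29.870 sabins.
ᾱ = 29.870 / 90.0 = 0.3319.
−S·ln(1−ᾱ) = −90.0 × ln(1 − 0.3319) = 36.299.
V = 6 × 3 × 3 = 54 m³.
RT60 = 0.161 × 54 / 36.299 = 0.24 s.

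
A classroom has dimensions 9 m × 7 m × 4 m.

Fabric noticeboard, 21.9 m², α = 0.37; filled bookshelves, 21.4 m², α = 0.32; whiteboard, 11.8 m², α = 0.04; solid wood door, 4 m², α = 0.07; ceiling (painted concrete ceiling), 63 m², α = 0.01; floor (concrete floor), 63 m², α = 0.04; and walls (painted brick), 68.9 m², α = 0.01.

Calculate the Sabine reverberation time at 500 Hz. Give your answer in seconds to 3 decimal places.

2.076 seconds

A = Σ Sᵢαᵢ = 21.9*0.37 + 21.4*0.32 + 11.8*0.04 + 4*0.07 + 63*0.01 + 63*0.04 + 68.9*0.01 = 19.542 sabins.
Volume V = 9 × 7 × 4 = 252 m³.
RT60 = 0.161 · V / A = 0.161 × 252 / 19.542 = 2.076 s.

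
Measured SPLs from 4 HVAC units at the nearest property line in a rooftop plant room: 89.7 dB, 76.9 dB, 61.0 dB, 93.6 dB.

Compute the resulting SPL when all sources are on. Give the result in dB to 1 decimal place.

Converting to relative power and adding: 10^(89.7/10) + 10^(76.9/10) + 10^(61.0/10) + 10^(93.6/10) = 3.274e+09.
Combined level = 10 log₁₀(3.274e+09) = 95.2 dB.

95.2 dB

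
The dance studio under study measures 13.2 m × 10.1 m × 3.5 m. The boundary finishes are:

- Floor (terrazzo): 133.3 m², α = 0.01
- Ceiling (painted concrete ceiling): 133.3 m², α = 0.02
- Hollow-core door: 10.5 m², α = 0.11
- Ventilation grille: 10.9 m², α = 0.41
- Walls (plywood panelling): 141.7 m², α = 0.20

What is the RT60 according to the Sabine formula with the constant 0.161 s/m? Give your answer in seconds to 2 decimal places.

1.98 sec

A = Σ Sᵢαᵢ = 133.3×0.01 + 133.3×0.02 + 10.5×0.11 + 10.9×0.41 + 141.7×0.20 = 37.963 sabins.
Room volume: 466.62 m³.
Sabine: RT60 = 0.161 × 466.62 / 37.963 = 1.98 s.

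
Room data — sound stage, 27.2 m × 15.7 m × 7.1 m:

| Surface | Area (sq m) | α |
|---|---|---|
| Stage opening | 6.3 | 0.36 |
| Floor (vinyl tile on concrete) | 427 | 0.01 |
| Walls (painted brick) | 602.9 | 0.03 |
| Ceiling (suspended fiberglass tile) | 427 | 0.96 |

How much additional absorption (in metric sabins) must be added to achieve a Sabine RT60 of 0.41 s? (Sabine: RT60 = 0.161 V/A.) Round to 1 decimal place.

Summing Sᵢαᵢ: 2.268 + 4.270 + 18.087 + 409.920 → A₁ = 434.545 sabins.
V = 3031.984 m³. Required absorption A₂ = 0.161 × 3031.984 / 0.41 = 1190.608 sabins.
Shortfall: 1190.608 − 434.545 = 756.1 sabins.

756.1 sabins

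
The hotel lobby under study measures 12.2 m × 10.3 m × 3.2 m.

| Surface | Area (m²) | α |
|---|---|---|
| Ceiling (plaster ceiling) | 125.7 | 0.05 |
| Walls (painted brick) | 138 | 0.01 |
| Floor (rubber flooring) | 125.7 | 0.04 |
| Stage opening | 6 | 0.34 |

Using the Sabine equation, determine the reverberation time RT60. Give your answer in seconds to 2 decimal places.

Summing Sᵢαᵢ: 6.285 + 1.380 + 5.028 + 2.040 → A = 14.733 sabins.
Volume V = 12.2 × 10.3 × 3.2 = 402.112 m³.
T = 0.161 V/A = 0.161·402.112/14.733 = 4.39 s.

4.39 s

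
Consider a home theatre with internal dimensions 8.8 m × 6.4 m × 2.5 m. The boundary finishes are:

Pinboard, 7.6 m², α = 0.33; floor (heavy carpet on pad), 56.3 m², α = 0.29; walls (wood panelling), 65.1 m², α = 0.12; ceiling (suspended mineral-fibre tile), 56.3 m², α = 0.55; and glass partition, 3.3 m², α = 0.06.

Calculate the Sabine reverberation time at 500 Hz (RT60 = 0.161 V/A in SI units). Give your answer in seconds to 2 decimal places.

Total absorption A = 7.6*0.33 + 56.3*0.29 + 65.1*0.12 + 56.3*0.55 + 3.3*0.06
  = 2.508 + 16.327 + 7.812 + 30.965 + 0.198 = 57.810 m² sabins.
V = 8.8·6.4·2.5 = 140.8 m³.
Sabine: RT60 = 0.161 × 140.8 / 57.810 = 0.39 s.

0.39 s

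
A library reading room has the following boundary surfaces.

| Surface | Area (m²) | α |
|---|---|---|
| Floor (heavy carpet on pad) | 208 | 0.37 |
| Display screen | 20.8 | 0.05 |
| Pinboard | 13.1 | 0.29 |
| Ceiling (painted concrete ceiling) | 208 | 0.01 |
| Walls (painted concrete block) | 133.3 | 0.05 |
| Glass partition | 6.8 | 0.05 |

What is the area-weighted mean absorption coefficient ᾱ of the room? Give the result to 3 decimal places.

Total surface area S = 590.0 m².
Σ(Sᵢαᵢ) = 208*0.37 + 20.8*0.05 + 13.1*0.29 + 208*0.01 + 133.3*0.05 + 6.8*0.05 = 90.884.
ᾱ = 90.884 / 590.0 = 0.154.

0.154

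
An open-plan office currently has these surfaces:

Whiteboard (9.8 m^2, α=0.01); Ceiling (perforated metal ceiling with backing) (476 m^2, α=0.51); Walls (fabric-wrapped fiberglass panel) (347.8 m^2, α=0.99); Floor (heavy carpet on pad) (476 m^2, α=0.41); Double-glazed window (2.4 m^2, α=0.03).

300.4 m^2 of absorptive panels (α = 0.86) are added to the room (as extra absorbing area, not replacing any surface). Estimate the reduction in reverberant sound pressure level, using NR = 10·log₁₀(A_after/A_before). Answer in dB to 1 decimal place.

1.2 dB

Total absorption A_before = 9.8×0.01 + 476×0.51 + 347.8×0.99 + 476×0.41 + 2.4×0.03
  = 0.098 + 242.760 + 344.322 + 195.160 + 0.072 = 782.412 m^2 sabins.
Treatment contributes 300.4·0.86 = 258.344 sabins.
New total A_after = 1040.756 sabins.
NR = 10·log₁₀(1040.756/782.412) = 1.2 dB.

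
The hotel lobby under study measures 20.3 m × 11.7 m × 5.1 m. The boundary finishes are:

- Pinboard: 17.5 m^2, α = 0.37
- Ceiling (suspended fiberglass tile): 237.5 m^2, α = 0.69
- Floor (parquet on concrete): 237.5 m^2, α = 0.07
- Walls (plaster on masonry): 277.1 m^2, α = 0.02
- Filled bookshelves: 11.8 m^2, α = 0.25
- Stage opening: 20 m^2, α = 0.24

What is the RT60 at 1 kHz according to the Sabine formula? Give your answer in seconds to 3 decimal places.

0.974 s

Total absorption A = 17.5*0.37 + 237.5*0.69 + 237.5*0.07 + 277.1*0.02 + 11.8*0.25 + 20*0.24
  = 6.475 + 163.875 + 16.625 + 5.542 + 2.950 + 4.800 = 200.267 m^2 sabins.
Volume V = 20.3 × 11.7 × 5.1 = 1211.301 m³.
T = 0.161 V/A = 0.161·1211.301/200.267 = 0.974 s.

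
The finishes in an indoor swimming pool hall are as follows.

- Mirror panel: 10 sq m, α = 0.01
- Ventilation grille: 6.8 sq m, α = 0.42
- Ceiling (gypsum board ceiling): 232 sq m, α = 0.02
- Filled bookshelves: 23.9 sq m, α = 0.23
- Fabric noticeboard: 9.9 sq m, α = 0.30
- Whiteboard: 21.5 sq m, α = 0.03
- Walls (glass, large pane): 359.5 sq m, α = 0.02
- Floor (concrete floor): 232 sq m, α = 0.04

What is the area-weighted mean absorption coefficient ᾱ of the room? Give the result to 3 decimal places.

Total surface area S = 895.6 sq m.
Σ(Sᵢαᵢ) = 10×0.01 + 6.8×0.42 + 232×0.02 + 23.9×0.23 + 9.9×0.30 + 21.5×0.03 + 359.5×0.02 + 232×0.04 = 33.178.
ᾱ = 33.178 / 895.6 = 0.037.

0.037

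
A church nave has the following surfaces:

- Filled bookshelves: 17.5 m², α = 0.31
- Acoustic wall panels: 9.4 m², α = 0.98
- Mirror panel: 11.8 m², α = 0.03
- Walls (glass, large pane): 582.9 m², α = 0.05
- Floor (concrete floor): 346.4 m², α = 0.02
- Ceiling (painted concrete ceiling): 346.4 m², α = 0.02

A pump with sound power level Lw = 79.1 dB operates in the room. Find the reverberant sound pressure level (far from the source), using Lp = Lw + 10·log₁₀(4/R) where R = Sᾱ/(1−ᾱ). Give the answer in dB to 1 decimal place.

67.3 dB

A = 57.992 sabins; S = 1314.4 m².
ᾱ = 0.0441, so room constant R = A/(1−ᾱ) = 60.667 m².
Lp = 79.1 + 10·log₁₀(4/60.667) = 79.1 + (-11.81) = 67.3 dB.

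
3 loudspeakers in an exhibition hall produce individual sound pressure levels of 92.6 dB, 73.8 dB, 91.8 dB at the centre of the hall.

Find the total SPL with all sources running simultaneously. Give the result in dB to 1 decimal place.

Σ 10^(Lᵢ/10) = 3.357e+09.
Combined level = 10 log₁₀(3.357e+09) = 95.3 dB.

95.3 dB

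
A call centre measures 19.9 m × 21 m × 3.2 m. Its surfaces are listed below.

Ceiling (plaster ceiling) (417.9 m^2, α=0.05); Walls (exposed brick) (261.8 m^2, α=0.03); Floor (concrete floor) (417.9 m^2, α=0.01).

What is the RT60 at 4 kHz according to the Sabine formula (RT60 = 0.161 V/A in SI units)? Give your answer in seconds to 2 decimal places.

Summing Sᵢαᵢ: 20.895 + 7.854 + 4.179 → A = 32.928 sabins.
Volume V = 19.9 × 21 × 3.2 = 1337.28 m³.
Sabine: RT60 = 0.161 × 1337.28 / 32.928 = 6.54 s.

6.54 sec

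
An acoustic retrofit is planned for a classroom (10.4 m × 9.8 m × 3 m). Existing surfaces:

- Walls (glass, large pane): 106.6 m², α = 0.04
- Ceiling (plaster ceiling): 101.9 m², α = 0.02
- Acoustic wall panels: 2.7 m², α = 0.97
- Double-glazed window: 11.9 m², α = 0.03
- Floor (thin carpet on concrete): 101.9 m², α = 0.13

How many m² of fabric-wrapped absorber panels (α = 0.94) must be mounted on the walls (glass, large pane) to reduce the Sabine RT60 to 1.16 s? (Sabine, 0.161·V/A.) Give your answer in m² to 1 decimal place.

22.1

A₁ = Σ Sᵢαᵢ = 106.6·0.04 + 101.9·0.02 + 2.7·0.97 + 11.9·0.03 + 101.9·0.13 = 22.525 sabins.
Required A₂ = 0.161·305.76/1.16 = 42.437 sabins.
ΔA needed = 42.437 − 22.525 = 19.912 sabins.
Each m² of panel replacing the walls (glass, large pane) adds (0.94 − 0.04) = 0.90 sabins.
Panel area = 19.912 / 0.90 = 22.1 m².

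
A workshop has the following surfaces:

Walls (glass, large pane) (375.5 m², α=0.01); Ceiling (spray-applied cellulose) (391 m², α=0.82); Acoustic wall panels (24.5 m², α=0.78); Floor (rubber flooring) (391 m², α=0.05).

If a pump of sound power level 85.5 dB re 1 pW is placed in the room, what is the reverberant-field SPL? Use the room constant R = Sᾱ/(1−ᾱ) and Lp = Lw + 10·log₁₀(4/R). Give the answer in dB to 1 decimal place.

64.3 dB

Σ(Sᵢαᵢ) = 375.5×0.01 + 391×0.82 + 24.5×0.78 + 391×0.05 = 363.035; total area S = 1182.0 m².
ᾱ = 0.3071, so room constant R = A/(1−ᾱ) = 523.936 m².
Lp = Lw + 10 log₁₀(4/R) = 85.5 -21.17 = 64.3 dB.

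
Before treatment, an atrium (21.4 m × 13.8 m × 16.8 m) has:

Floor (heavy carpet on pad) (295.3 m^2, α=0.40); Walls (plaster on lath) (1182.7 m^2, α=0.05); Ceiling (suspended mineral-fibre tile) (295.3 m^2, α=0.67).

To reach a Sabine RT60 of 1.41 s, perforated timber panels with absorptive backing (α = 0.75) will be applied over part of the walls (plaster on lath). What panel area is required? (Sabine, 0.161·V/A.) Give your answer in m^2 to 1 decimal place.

A₁ = Σ Sᵢαᵢ = 295.3·0.40 + 1182.7·0.05 + 295.3·0.67 = 375.106 sabins.
V = 4961.376 m³. Target absorption A₂ = 0.161 × 4961.376 / 1.41 = 566.512 sabins.
ΔA needed = 566.512 − 375.106 = 191.406 sabins.
Net gain per m^2: Δα = 0.75 − 0.05 = 0.70.
Panel area = 191.406 / 0.70 = 273.4 m^2.

273.4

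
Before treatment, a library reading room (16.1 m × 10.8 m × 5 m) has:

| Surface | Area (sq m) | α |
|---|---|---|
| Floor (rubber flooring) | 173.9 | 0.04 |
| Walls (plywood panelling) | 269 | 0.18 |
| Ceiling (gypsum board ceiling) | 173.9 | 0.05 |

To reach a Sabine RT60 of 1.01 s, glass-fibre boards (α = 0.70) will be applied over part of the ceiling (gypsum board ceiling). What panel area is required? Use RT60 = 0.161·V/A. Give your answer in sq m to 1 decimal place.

114.6

A₁ = Σ Sᵢαᵢ = 173.9×0.04 + 269×0.18 + 173.9×0.05 = 64.071 sabins.
V = 869.4 m³. Target absorption A₂ = 0.161 × 869.4 / 1.01 = 138.588 sabins.
ΔA needed = 138.588 − 64.071 = 74.517 sabins.
Net gain per sq m: Δα = 0.70 − 0.05 = 0.65.
Panel area = 74.517 / 0.65 = 114.6 sq m.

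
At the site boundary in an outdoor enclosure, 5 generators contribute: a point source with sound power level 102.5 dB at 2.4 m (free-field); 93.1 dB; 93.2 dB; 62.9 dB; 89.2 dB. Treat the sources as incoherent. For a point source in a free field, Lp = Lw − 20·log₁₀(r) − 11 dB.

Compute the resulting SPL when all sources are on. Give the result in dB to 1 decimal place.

Source at 2.4 m: Lp = 102.5 − 20·log₁₀(2.4) − 11 = 83.9 dB.
Sum in the linear (power) domain: Σ 10^(Lᵢ/10) = 10^(83.9/10) + 10^(93.1/10) + 10^(93.2/10) + 10^(62.9/10) + 10^(89.2/10) = 5.21e+09.
L_total = 10·log₁₀(5.21e+09) = 97.2 dB.

97.2 dB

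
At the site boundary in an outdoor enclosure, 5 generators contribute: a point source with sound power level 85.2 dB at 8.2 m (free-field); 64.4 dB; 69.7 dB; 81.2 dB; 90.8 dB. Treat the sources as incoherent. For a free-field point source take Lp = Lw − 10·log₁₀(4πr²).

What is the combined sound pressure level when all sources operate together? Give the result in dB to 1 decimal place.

Source at 8.2 m: Lp = 85.2 − 10·log₁₀(4π·8.2²) = 85.2 − 10·log₁₀(844.963) = 55.9 dB.
Sum in the linear (power) domain: Σ 10^(Lᵢ/10) = 10^(55.9/10) + 10^(64.4/10) + 10^(69.7/10) + 10^(81.2/10) + 10^(90.8/10) = 1.347e+09.
L_total = 10·log₁₀(1.347e+09) = 91.3 dB.

91.3 dB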